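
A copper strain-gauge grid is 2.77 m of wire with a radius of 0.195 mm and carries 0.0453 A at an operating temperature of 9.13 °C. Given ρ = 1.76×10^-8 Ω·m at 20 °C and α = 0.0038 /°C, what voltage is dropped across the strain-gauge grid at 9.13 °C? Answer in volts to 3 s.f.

0.0177 V

A = πr² = π(1.9500e-04 m)² = 1.195e-07 m²
R₍20₎ = ρL/A = (1.76×10^-8)(2.77)/(1.195e-07) = 0.4081 Ω
R₍9.13₎ = R₍20₎(1 + αΔT) = 0.4081 × (1 + 0.0038×-10.9) = 0.3912 Ω
V = IR = 0.0453 × 0.3912 = 0.0177 V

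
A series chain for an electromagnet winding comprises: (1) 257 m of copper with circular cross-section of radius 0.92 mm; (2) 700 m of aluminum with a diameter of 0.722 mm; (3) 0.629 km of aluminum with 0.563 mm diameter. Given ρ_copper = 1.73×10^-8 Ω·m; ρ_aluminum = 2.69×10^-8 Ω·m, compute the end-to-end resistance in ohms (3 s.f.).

116 Ω

Seg 1: A = πr² = π(9.2000e-04 m)² = 2.659e-06 m²
R_1 = (1.73×10^-8)(257)/(2.659e-06) = 1.672 Ω
Seg 2: A = π(d/2)² = π(3.6100e-04 m)² = 4.094e-07 m²
R_2 = (2.69×10^-8)(700)/(4.094e-07) = 45.99 Ω
Seg 3: A = π(d/2)² = π(2.8150e-04 m)² = 2.489e-07 m²
R_3 = (2.69×10^-8)(629)/(2.489e-07) = 67.97 Ω
R_total = R_1 + R_2 + R_3 = 116 Ω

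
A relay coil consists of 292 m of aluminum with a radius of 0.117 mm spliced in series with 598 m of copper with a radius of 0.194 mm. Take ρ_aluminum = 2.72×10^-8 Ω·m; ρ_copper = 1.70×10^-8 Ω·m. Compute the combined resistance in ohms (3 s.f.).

Segment 1: A = πr² = π(1.1700e-04 m)² = 4.301e-08 m²
R₁ = ρL/A = (2.72×10^-8)(292)/(4.301e-08) = 184.7 Ω
Segment 2: A = πr² = π(1.9400e-04 m)² = 1.182e-07 m²
R₂ = (1.70×10^-8)(598)/(1.182e-07) = 85.98 Ω
R = R₁ + R₂ = 271 Ω

271 Ω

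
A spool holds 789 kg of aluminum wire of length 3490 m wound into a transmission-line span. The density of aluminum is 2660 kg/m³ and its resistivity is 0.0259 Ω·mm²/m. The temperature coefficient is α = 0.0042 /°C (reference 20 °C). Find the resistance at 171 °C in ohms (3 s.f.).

ρ = 0.0259 Ω·mm²/m = 2.59×10^-8 Ω·m
A = m/(density·L) = 789/(2660×3490) = 8.4990e-05 m²
R = ρL/A = (2.59×10^-8)(3490)/(8.4990e-05) = 1.064 Ω
R(171 °C) = 1.064 × (1 + 0.0042×151) = 1.74 Ω

1.74 Ω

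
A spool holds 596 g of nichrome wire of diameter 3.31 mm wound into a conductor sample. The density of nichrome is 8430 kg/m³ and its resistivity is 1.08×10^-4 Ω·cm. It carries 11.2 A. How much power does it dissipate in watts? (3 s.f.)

ρ = 1.08×10^-4 Ω·cm = 1.08×10^-6 Ω·m
A = π(d/2)² = π(1.6550e-03 m)² = 8.6049e-06 m²
L = m/(density·A) = 0.596/(8430×8.6049e-06) = 8.216 m
R = ρL/A = (1.08×10^-6)(8.216)/(8.6049e-06) = 1.031 Ω
P = I²R = (11.2)² × 1.031 = 129 W

129 W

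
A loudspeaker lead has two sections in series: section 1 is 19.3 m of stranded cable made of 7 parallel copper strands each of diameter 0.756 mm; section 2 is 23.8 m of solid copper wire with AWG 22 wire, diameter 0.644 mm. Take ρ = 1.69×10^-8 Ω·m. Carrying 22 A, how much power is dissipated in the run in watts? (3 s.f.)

648 W

Section 1: A_strand = π(3.7800e-04)² = 4.489e-07 m²; R₁ = ρL/(N·A_s) = (1.69×10^-8)(19.3)/(7×4.489e-07) = 0.1038 Ω
Section 2: A = π(0.644/2 mm)² = π(3.2200e-04 m)² = 3.257e-07 m²
R₂ = (1.69×10^-8)(23.8)/(3.257e-07) = 1.235 Ω
R = R₁ + R₂ = 1.339 Ω
P = I²R = (22)² × 1.339 = 648 W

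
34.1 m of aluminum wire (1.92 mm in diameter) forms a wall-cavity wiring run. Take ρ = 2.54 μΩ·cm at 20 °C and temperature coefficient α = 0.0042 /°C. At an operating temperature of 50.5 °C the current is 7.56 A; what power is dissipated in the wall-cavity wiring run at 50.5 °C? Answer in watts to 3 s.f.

19.3 W

ρ = 2.54 μΩ·cm = 2.54×10^-8 Ω·m
A = π(d/2)² = π(9.6000e-04 m)² = 2.895e-06 m²
R₍20₎ = ρL/A = (2.54×10^-8)(34.1)/(2.895e-06) = 0.2992 Ω
R₍50.5₎ = R₍20₎(1 + αΔT) = 0.2992 × (1 + 0.0042×30.5) = 0.3375 Ω
P = I²R = (7.56)² × 0.3375 = 19.3 W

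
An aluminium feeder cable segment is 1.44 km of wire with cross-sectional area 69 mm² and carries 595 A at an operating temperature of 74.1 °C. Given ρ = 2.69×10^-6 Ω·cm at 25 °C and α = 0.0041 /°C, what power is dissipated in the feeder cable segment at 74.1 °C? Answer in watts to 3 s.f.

2.39×10^5 W

ρ = 2.69×10^-6 Ω·cm = 2.69×10^-8 Ω·m
A = 69 mm² = 6.900e-05 m²
R₍25₎ = ρL/A = (2.69×10^-8)(1440)/(6.900e-05) = 0.5614 Ω
R₍74.1₎ = R₍25₎(1 + αΔT) = 0.5614 × (1 + 0.0041×49.1) = 0.6744 Ω
P = I²R = (595)² × 0.6744 = 2.39×10^5 W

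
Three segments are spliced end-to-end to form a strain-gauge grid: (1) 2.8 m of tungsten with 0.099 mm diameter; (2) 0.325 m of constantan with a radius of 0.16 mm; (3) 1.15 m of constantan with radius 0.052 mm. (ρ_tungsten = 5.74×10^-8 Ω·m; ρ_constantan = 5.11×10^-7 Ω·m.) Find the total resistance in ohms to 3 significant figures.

92.1 Ω

Seg 1: A = π(d/2)² = π(4.9500e-05 m)² = 7.698e-09 m²
R_1 = (5.74×10^-8)(2.8)/(7.698e-09) = 20.88 Ω
Seg 2: A = πr² = π(1.6000e-04 m)² = 8.042e-08 m²
R_2 = (5.11×10^-7)(0.325)/(8.042e-08) = 2.065 Ω
Seg 3: A = πr² = π(5.2000e-05 m)² = 8.495e-09 m²
R_3 = (5.11×10^-7)(1.15)/(8.495e-09) = 69.18 Ω
R_total = R_1 + R_2 + R_3 = 92.1 Ω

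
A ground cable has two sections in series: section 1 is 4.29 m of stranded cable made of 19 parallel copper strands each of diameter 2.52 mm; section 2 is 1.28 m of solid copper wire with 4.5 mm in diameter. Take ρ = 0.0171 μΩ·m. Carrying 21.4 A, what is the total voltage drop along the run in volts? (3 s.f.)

0.0460 V

ρ = 0.0171 μΩ·m = 1.71×10^-8 Ω·m
Section 1: A_strand = π(1.2600e-03)² = 4.988e-06 m²; R₁ = ρL/(N·A_s) = (1.71×10^-8)(4.29)/(19×4.988e-06) = 7.741×10^-4 Ω
Section 2: A = π(d/2)² = π(2.2500e-03 m)² = 1.590e-05 m²
R₂ = (1.71×10^-8)(1.28)/(1.590e-05) = 0.001376 Ω
R = R₁ + R₂ = 0.00215 Ω
V = IR = 21.4 × 0.00215 = 0.0460 V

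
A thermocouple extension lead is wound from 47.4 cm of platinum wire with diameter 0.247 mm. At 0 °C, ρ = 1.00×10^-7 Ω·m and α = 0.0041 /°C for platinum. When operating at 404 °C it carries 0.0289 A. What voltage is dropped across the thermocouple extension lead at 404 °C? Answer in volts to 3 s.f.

A = π(d/2)² = π(1.2350e-04 m)² = 4.792e-08 m²
R₍0₎ = ρL/A = (1.00×10^-7)(0.474)/(4.792e-08) = 0.9892 Ω
R₍404₎ = R₍0₎(1 + αΔT) = 0.9892 × (1 + 0.0041×404) = 2.628 Ω
V = IR = 0.0289 × 2.628 = 0.0759 V

0.0759 V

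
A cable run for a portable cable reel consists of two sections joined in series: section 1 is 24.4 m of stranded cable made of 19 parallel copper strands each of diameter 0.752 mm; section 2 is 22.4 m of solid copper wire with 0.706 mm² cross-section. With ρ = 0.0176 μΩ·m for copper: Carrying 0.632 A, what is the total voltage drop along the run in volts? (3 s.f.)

ρ = 0.0176 μΩ·m = 1.76×10^-8 Ω·m
Section 1: A_strand = π(3.7600e-04)² = 4.441e-07 m²; R₁ = ρL/(N·A_s) = (1.76×10^-8)(24.4)/(19×4.441e-07) = 0.05089 Ω
Section 2: A = 0.706 mm² = 7.060e-07 m²
R₂ = (1.76×10^-8)(22.4)/(7.060e-07) = 0.5584 Ω
R = R₁ + R₂ = 0.6093 Ω
V = IR = 0.632 × 0.6093 = 0.385 V

0.385 V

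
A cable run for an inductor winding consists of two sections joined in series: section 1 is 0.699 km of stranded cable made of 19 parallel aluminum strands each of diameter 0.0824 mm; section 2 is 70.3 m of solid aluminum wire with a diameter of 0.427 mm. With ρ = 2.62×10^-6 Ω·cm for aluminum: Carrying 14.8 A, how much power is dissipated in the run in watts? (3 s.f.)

42400 W

ρ = 2.62×10^-6 Ω·cm = 2.62×10^-8 Ω·m
Section 1: A_strand = π(4.1200e-05)² = 5.333e-09 m²; R₁ = ρL/(N·A_s) = (2.62×10^-8)(699)/(19×5.333e-09) = 180.8 Ω
Section 2: A = π(d/2)² = π(2.1350e-04 m)² = 1.432e-07 m²
R₂ = (2.62×10^-8)(70.3)/(1.432e-07) = 12.86 Ω
R = R₁ + R₂ = 193.6 Ω
P = I²R = (14.8)² × 193.6 = 42400 W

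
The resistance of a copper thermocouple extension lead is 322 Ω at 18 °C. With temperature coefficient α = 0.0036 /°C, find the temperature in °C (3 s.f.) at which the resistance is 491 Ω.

164 °C

R = R₀(1 + α(T − T₀)) ⇒ T = T₀ + (R/R₀ − 1)/α
T = 18 + (491/322 − 1)/0.0036 = 18 + (0.5248)/0.0036 = 164 °C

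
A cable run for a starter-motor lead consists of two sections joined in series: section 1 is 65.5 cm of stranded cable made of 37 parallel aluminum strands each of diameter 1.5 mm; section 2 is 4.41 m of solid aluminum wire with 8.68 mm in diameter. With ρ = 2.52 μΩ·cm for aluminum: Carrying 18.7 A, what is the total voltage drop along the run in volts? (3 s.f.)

ρ = 2.52 μΩ·cm = 2.52×10^-8 Ω·m
Section 1: A_strand = π(7.5000e-04)² = 1.767e-06 m²; R₁ = ρL/(N·A_s) = (2.52×10^-8)(0.655)/(37×1.767e-06) = 2.524×10^-4 Ω
Section 2: A = π(d/2)² = π(4.3400e-03 m)² = 5.917e-05 m²
R₂ = (2.52×10^-8)(4.41)/(5.917e-05) = 0.001878 Ω
R = R₁ + R₂ = 0.002131 Ω
V = IR = 18.7 × 0.002131 = 0.0398 V

0.0398 V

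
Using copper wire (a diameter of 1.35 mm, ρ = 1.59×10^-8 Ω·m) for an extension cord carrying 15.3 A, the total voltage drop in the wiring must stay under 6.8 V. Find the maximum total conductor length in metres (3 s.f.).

40.0 m

A = π(d/2)² = π(6.7500e-04 m)² = 1.431e-06 m²
L_max = V_max·A/(1·ρI) = (6.8)(1.431e-06)/(1.59×10^-8×15.3) = 40.0 m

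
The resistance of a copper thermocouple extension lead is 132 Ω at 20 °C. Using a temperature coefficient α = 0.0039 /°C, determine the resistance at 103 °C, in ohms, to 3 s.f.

175 Ω

ΔT = 103 − 20 = 83 °C
R = R₀(1 + αΔT) = 132 × (1 + 0.0039×83) = 132 × 1.324 = 175 Ω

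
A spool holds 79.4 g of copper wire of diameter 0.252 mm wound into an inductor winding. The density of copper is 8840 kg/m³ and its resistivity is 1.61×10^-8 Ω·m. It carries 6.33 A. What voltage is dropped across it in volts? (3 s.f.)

A = π(d/2)² = π(1.2600e-04 m)² = 4.9876e-08 m²
L = m/(density·A) = 0.0794/(8840×4.9876e-08) = 180.1 m
R = ρL/A = (1.61×10^-8)(180.1)/(4.9876e-08) = 58.13 Ω
V = IR = 6.33 × 58.13 = 368 V

368 V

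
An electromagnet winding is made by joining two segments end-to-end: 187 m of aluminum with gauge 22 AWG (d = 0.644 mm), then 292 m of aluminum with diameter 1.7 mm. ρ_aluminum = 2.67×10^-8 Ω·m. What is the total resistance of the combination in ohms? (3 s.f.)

Segment 1: A = π(0.644/2 mm)² = π(3.2200e-04 m)² = 3.257e-07 m²
R₁ = ρL/A = (2.67×10^-8)(187)/(3.257e-07) = 15.33 Ω
Segment 2: A = π(d/2)² = π(8.5000e-04 m)² = 2.270e-06 m²
R₂ = (2.67×10^-8)(292)/(2.270e-06) = 3.435 Ω
R = R₁ + R₂ = 18.8 Ω

18.8 Ω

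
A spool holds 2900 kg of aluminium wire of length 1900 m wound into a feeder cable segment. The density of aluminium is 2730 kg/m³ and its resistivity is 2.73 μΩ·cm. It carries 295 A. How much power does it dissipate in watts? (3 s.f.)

ρ = 2.73 μΩ·cm = 2.73×10^-8 Ω·m
A = m/(density·L) = 2900/(2730×1900) = 5.5909e-04 m²
R = ρL/A = (2.73×10^-8)(1900)/(5.5909e-04) = 0.09278 Ω
P = I²R = (295)² × 0.09278 = 8070 W

8070 W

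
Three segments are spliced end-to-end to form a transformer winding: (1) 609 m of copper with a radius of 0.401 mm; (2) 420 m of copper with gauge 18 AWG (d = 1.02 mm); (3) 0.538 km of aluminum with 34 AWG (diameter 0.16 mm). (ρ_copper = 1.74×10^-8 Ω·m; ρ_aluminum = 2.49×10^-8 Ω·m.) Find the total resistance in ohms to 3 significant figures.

Seg 1: A = πr² = π(4.0100e-04 m)² = 5.052e-07 m²
R_1 = (1.74×10^-8)(609)/(5.052e-07) = 20.98 Ω
Seg 2: A = π(1.02/2 mm)² = π(5.1000e-04 m)² = 8.171e-07 m²
R_2 = (1.74×10^-8)(420)/(8.171e-07) = 8.944 Ω
Seg 3: A = π(0.16/2 mm)² = π(8.0000e-05 m)² = 2.011e-08 m²
R_3 = (2.49×10^-8)(538)/(2.011e-08) = 666.3 Ω
R_total = R_1 + R_2 + R_3 = 696 Ω

696 Ω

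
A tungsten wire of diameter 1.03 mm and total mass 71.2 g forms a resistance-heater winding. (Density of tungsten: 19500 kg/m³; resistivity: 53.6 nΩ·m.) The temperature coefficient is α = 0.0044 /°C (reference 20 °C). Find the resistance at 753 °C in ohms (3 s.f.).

ρ = 53.6 nΩ·m = 5.36×10^-8 Ω·m
A = π(d/2)² = π(5.1500e-04 m)² = 8.3323e-07 m²
L = m/(density·A) = 0.0712/(19500×8.3323e-07) = 4.382 m
R = ρL/A = (5.36×10^-8)(4.382)/(8.3323e-07) = 0.2819 Ω
R(753 °C) = 0.2819 × (1 + 0.0044×733) = 1.19 Ω

1.19 Ω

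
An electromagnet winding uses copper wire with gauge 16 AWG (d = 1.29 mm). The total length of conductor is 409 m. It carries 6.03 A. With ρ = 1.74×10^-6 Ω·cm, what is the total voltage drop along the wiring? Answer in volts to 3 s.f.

ρ = 1.74×10^-6 Ω·cm = 1.74×10^-8 Ω·m
A = π(1.29/2 mm)² = π(6.4500e-04 m)² = 1.307e-06 m²
R = ρL/A = (1.74×10^-8)(409)/(1.307e-06) = 5.445 Ω
V = IR = 6.03 × 5.445 = 32.8 V

32.8 V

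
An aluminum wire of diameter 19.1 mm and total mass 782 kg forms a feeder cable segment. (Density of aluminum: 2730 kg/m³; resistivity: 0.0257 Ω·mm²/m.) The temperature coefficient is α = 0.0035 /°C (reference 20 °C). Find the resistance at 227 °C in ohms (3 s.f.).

ρ = 0.0257 Ω·mm²/m = 2.57×10^-8 Ω·m
A = π(d/2)² = π(9.5500e-03 m)² = 2.8652e-04 m²
L = m/(density·A) = 782/(2730×2.8652e-04) = 999.7 m
R = ρL/A = (2.57×10^-8)(999.7)/(2.8652e-04) = 0.08967 Ω
R(227 °C) = 0.08967 × (1 + 0.0035×207) = 0.155 Ω

0.155 Ω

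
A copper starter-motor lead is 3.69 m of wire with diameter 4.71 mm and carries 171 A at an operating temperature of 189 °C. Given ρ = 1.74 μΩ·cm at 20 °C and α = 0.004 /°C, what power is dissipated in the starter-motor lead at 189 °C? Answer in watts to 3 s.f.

ρ = 1.74 μΩ·cm = 1.74×10^-8 Ω·m
A = π(d/2)² = π(2.3550e-03 m)² = 1.742e-05 m²
R₍20₎ = ρL/A = (1.74×10^-8)(3.69)/(1.742e-05) = 0.003685 Ω
R₍189₎ = R₍20₎(1 + αΔT) = 0.003685 × (1 + 0.004×169) = 0.006176 Ω
P = I²R = (171)² × 0.006176 = 181 W

181 W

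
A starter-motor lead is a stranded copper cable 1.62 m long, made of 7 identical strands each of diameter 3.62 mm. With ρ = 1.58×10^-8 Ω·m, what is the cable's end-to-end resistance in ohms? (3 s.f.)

3.55×10^-4 Ω

A_strand = π(1.8100e-03 m)² = 1.029e-05 m²
R_strand = ρL/A = (1.58×10^-8)(1.62)/(1.029e-05) = 0.002487 Ω
R_total = R_strand/N = 0.002487/7 = 3.55×10^-4 Ω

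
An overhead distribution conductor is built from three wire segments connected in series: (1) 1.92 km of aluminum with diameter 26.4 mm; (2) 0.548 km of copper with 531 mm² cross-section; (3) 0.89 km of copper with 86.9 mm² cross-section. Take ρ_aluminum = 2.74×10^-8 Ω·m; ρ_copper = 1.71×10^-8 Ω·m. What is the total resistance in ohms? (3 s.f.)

0.289 Ω

Seg 1: A = π(d/2)² = π(1.3200e-02 m)² = 5.474e-04 m²
R_1 = (2.74×10^-8)(1920)/(5.474e-04) = 0.09611 Ω
Seg 2: A = 531 mm² = 5.310e-04 m²
R_2 = (1.71×10^-8)(548)/(5.310e-04) = 0.01765 Ω
Seg 3: A = 86.9 mm² = 8.690e-05 m²
R_3 = (1.71×10^-8)(890)/(8.690e-05) = 0.1751 Ω
R_total = R_1 + R_2 + R_3 = 0.289 Ω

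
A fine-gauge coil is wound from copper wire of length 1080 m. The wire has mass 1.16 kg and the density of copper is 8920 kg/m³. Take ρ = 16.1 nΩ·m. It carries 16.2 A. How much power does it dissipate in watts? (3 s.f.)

37900 W

ρ = 16.1 nΩ·m = 1.61×10^-8 Ω·m
A = m/(density·L) = 1.16/(8920×1080) = 1.2041e-07 m²
R = ρL/A = (1.61×10^-8)(1080)/(1.2041e-07) = 144.4 Ω
P = I²R = (16.2)² × 144.4 = 37900 W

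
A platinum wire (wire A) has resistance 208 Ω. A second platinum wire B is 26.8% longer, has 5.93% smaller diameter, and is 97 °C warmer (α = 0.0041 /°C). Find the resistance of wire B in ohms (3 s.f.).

417 Ω

R ∝ ρL/d² with ρ ∝ (1+αΔT), so R_B/R_A = (1 + 26.8/100) × (1 − 5.93/100)⁻² × (1 + 0.0041×97)
= 1.268 × 1.13 × 1.398 = 2.003
R_B = 2.003 × 208 = 417 Ω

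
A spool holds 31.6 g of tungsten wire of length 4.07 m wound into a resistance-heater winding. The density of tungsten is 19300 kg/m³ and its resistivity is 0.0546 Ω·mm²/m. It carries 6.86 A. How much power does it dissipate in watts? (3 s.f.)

26.0 W

ρ = 0.0546 Ω·mm²/m = 5.46×10^-8 Ω·m
A = m/(density·L) = 0.0316/(19300×4.07) = 4.0229e-07 m²
R = ρL/A = (5.46×10^-8)(4.07)/(4.0229e-07) = 0.5524 Ω
P = I²R = (6.86)² × 0.5524 = 26.0 W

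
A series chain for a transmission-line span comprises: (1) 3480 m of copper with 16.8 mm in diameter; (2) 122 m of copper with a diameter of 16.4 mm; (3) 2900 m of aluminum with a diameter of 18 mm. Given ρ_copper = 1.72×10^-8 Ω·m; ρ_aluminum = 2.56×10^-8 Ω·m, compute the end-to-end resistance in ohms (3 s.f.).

0.572 Ω

Seg 1: A = π(d/2)² = π(8.4000e-03 m)² = 2.217e-04 m²
R_1 = (1.72×10^-8)(3480)/(2.217e-04) = 0.27 Ω
Seg 2: A = π(d/2)² = π(8.2000e-03 m)² = 2.112e-04 m²
R_2 = (1.72×10^-8)(122)/(2.112e-04) = 0.009934 Ω
Seg 3: A = π(d/2)² = π(9.0000e-03 m)² = 2.545e-04 m²
R_3 = (2.56×10^-8)(2900)/(2.545e-04) = 0.2917 Ω
R_total = R_1 + R_2 + R_3 = 0.572 Ω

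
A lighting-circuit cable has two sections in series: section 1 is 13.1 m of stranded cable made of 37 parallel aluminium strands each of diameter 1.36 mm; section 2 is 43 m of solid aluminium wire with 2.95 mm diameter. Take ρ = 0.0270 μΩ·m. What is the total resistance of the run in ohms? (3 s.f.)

0.176 Ω

ρ = 0.0270 μΩ·m = 2.70×10^-8 Ω·m
Section 1: A_strand = π(6.8000e-04)² = 1.453e-06 m²; R₁ = ρL/(N·A_s) = (2.70×10^-8)(13.1)/(37×1.453e-06) = 0.006581 Ω
Section 2: A = π(d/2)² = π(1.4750e-03 m)² = 6.835e-06 m²
R₂ = (2.70×10^-8)(43)/(6.835e-06) = 0.1699 Ω
R = R₁ + R₂ = 0.176 Ω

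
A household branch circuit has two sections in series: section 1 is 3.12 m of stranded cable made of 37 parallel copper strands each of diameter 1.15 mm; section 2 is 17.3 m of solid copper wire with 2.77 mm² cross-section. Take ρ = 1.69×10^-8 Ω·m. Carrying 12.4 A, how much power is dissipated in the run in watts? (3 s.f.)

16.4 W

Section 1: A_strand = π(5.7500e-04)² = 1.039e-06 m²; R₁ = ρL/(N·A_s) = (1.69×10^-8)(3.12)/(37×1.039e-06) = 0.001372 Ω
Section 2: A = 2.77 mm² = 2.770e-06 m²
R₂ = (1.69×10^-8)(17.3)/(2.770e-06) = 0.1055 Ω
R = R₁ + R₂ = 0.1069 Ω
P = I²R = (12.4)² × 0.1069 = 16.4 W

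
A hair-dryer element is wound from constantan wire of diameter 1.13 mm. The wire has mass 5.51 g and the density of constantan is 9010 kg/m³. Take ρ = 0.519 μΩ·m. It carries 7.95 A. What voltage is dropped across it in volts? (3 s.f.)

ρ = 0.519 μΩ·m = 5.19×10^-7 Ω·m
A = π(d/2)² = π(5.6500e-04 m)² = 1.0029e-06 m²
L = m/(density·A) = 0.00551/(9010×1.0029e-06) = 0.6098 m
R = ρL/A = (5.19×10^-7)(0.6098)/(1.0029e-06) = 0.3156 Ω
V = IR = 7.95 × 0.3156 = 2.51 V

2.51 V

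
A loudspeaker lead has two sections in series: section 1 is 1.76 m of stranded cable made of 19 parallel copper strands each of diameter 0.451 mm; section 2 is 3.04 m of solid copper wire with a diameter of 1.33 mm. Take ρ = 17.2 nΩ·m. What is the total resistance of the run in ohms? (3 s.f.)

0.0476 Ω

ρ = 17.2 nΩ·m = 1.72×10^-8 Ω·m
Section 1: A_strand = π(2.2550e-04)² = 1.598e-07 m²; R₁ = ρL/(N·A_s) = (1.72×10^-8)(1.76)/(19×1.598e-07) = 0.009973 Ω
Section 2: A = π(d/2)² = π(6.6500e-04 m)² = 1.389e-06 m²
R₂ = (1.72×10^-8)(3.04)/(1.389e-06) = 0.03764 Ω
R = R₁ + R₂ = 0.0476 Ω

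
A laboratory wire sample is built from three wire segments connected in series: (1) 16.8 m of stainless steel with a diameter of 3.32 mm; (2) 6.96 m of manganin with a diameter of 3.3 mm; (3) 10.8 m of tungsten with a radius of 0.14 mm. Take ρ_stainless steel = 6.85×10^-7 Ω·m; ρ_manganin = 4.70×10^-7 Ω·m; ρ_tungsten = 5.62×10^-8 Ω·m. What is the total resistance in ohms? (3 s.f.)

Seg 1: A = π(d/2)² = π(1.6600e-03 m)² = 8.657e-06 m²
R_1 = (6.85×10^-7)(16.8)/(8.657e-06) = 1.329 Ω
Seg 2: A = π(d/2)² = π(1.6500e-03 m)² = 8.553e-06 m²
R_2 = (4.70×10^-7)(6.96)/(8.553e-06) = 0.3825 Ω
Seg 3: A = πr² = π(1.4000e-04 m)² = 6.158e-08 m²
R_3 = (5.62×10^-8)(10.8)/(6.158e-08) = 9.857 Ω
R_total = R_1 + R_2 + R_3 = 11.6 Ω

11.6 Ω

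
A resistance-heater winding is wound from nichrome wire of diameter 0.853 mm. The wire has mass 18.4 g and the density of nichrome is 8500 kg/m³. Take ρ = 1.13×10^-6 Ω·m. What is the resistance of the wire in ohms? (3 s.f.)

7.49 Ω

A = π(d/2)² = π(4.2650e-04 m)² = 5.7146e-07 m²
L = m/(density·A) = 0.0184/(8500×5.7146e-07) = 3.788 m
R = ρL/A = (1.13×10^-6)(3.788)/(5.7146e-07) = 7.49 Ω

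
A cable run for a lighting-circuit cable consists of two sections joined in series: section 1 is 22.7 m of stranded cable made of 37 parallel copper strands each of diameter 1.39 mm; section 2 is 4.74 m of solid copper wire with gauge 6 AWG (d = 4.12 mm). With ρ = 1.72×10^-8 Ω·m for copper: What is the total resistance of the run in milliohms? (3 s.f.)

13.1 mΩ

Section 1: A_strand = π(6.9500e-04)² = 1.517e-06 m²; R₁ = ρL/(N·A_s) = (1.72×10^-8)(22.7)/(37×1.517e-06) = 0.006954 Ω
Section 2: A = π(4.12/2 mm)² = π(2.0600e-03 m)² = 1.333e-05 m²
R₂ = (1.72×10^-8)(4.74)/(1.333e-05) = 0.006115 Ω
R = R₁ + R₂ = 13.1 mΩ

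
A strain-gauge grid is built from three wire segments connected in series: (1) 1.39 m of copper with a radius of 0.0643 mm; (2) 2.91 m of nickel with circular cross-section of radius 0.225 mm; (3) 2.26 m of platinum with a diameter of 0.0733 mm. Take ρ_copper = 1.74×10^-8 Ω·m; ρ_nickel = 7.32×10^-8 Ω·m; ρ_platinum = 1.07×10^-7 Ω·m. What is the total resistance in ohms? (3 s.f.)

60.5 Ω

Seg 1: A = πr² = π(6.4300e-05 m)² = 1.299e-08 m²
R_1 = (1.74×10^-8)(1.39)/(1.299e-08) = 1.862 Ω
Seg 2: A = πr² = π(2.2500e-04 m)² = 1.590e-07 m²
R_2 = (7.32×10^-8)(2.91)/(1.590e-07) = 1.339 Ω
Seg 3: A = π(d/2)² = π(3.6650e-05 m)² = 4.220e-09 m²
R_3 = (1.07×10^-7)(2.26)/(4.220e-09) = 57.31 Ω
R_total = R_1 + R_2 + R_3 = 60.5 Ω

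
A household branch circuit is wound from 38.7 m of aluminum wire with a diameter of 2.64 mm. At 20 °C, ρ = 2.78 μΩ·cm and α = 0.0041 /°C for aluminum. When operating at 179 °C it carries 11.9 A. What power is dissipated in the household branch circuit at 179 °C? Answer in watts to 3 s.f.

ρ = 2.78 μΩ·cm = 2.78×10^-8 Ω·m
A = π(d/2)² = π(1.3200e-03 m)² = 5.474e-06 m²
R₍20₎ = ρL/A = (2.78×10^-8)(38.7)/(5.474e-06) = 0.1965 Ω
R₍179₎ = R₍20₎(1 + αΔT) = 0.1965 × (1 + 0.0041×159) = 0.3247 Ω
P = I²R = (11.9)² × 0.3247 = 46.0 W

46.0 W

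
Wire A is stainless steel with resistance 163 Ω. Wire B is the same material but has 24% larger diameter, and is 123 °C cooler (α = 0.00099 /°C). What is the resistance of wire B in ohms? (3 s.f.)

93.1 Ω

R ∝ ρL/d² with ρ ∝ (1+αΔT), so R_B/R_A = (1 + 24/100)⁻² × (1 − 0.00099×123)
= 0.6504 × 0.8782 = 0.5712
R_B = 0.5712 × 163 = 93.1 Ω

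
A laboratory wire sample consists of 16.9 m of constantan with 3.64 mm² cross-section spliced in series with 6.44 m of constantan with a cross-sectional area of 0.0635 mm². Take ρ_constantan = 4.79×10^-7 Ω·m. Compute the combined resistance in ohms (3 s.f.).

50.8 Ω

Segment 1: A = 3.64 mm² = 3.640e-06 m²
R₁ = ρL/A = (4.79×10^-7)(16.9)/(3.640e-06) = 2.224 Ω
Segment 2: A = 0.0635 mm² = 6.350e-08 m²
R₂ = (4.79×10^-7)(6.44)/(6.350e-08) = 48.58 Ω
R = R₁ + R₂ = 50.8 Ω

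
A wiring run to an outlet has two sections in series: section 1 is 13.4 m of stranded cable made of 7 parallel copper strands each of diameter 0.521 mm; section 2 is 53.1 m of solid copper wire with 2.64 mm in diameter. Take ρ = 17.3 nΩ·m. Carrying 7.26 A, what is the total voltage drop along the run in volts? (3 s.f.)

2.35 V

ρ = 17.3 nΩ·m = 1.73×10^-8 Ω·m
Section 1: A_strand = π(2.6050e-04)² = 2.132e-07 m²; R₁ = ρL/(N·A_s) = (1.73×10^-8)(13.4)/(7×2.132e-07) = 0.1553 Ω
Section 2: A = π(d/2)² = π(1.3200e-03 m)² = 5.474e-06 m²
R₂ = (1.73×10^-8)(53.1)/(5.474e-06) = 0.1678 Ω
R = R₁ + R₂ = 0.3232 Ω
V = IR = 7.26 × 0.3232 = 2.35 V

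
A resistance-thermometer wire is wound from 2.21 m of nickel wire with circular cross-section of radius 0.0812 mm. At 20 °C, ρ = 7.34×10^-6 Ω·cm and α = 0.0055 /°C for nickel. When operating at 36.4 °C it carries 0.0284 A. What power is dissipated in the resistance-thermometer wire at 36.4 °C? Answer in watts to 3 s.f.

0.00689 W

ρ = 7.34×10^-6 Ω·cm = 7.34×10^-8 Ω·m
A = πr² = π(8.1200e-05 m)² = 2.071e-08 m²
R₍20₎ = ρL/A = (7.34×10^-8)(2.21)/(2.071e-08) = 7.831 Ω
R₍36.4₎ = R₍20₎(1 + αΔT) = 7.831 × (1 + 0.0055×16.4) = 8.538 Ω
P = I²R = (0.0284)² × 8.538 = 0.00689 W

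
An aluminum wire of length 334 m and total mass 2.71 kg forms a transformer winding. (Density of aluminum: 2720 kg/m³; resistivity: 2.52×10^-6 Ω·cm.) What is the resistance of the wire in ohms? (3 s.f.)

ρ = 2.52×10^-6 Ω·cm = 2.52×10^-8 Ω·m
A = m/(density·L) = 2.71/(2720×334) = 2.9830e-06 m²
R = ρL/A = (2.52×10^-8)(334)/(2.9830e-06) = 2.82 Ω

2.82 Ω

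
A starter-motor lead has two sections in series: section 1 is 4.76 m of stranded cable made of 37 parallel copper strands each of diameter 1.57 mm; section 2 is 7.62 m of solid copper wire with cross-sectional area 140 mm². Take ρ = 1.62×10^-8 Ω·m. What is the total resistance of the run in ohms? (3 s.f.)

0.00196 Ω

Section 1: A_strand = π(7.8500e-04)² = 1.936e-06 m²; R₁ = ρL/(N·A_s) = (1.62×10^-8)(4.76)/(37×1.936e-06) = 0.001077 Ω
Section 2: A = 140 mm² = 1.400e-04 m²
R₂ = (1.62×10^-8)(7.62)/(1.400e-04) = 8.817×10^-4 Ω
R = R₁ + R₂ = 0.00196 Ω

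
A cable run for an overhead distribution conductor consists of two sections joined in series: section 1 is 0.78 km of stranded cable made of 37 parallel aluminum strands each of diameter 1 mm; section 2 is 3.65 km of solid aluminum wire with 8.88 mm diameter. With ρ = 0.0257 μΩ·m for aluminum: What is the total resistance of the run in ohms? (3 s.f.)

ρ = 0.0257 μΩ·m = 2.57×10^-8 Ω·m
Section 1: A_strand = π(5.0000e-04)² = 7.854e-07 m²; R₁ = ρL/(N·A_s) = (2.57×10^-8)(780)/(37×7.854e-07) = 0.6898 Ω
Section 2: A = π(d/2)² = π(4.4400e-03 m)² = 6.193e-05 m²
R₂ = (2.57×10^-8)(3650)/(6.193e-05) = 1.515 Ω
R = R₁ + R₂ = 2.20 Ω

2.20 Ω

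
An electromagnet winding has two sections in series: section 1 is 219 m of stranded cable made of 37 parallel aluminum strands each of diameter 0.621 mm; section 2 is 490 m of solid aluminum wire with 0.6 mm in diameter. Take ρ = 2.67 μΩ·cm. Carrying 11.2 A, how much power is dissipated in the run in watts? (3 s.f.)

ρ = 2.67 μΩ·cm = 2.67×10^-8 Ω·m
Section 1: A_strand = π(3.1050e-04)² = 3.029e-07 m²; R₁ = ρL/(N·A_s) = (2.67×10^-8)(219)/(37×3.029e-07) = 0.5218 Ω
Section 2: A = π(d/2)² = π(3.0000e-04 m)² = 2.827e-07 m²
R₂ = (2.67×10^-8)(490)/(2.827e-07) = 46.27 Ω
R = R₁ + R₂ = 46.79 Ω
P = I²R = (11.2)² × 46.79 = 5870 W

5870 W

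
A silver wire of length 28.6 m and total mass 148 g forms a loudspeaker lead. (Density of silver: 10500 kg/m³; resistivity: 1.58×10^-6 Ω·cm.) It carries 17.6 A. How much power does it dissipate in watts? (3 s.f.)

284 W

ρ = 1.58×10^-6 Ω·cm = 1.58×10^-8 Ω·m
A = m/(density·L) = 0.148/(10500×28.6) = 4.9284e-07 m²
R = ρL/A = (1.58×10^-8)(28.6)/(4.9284e-07) = 0.9169 Ω
P = I²R = (17.6)² × 0.9169 = 284 W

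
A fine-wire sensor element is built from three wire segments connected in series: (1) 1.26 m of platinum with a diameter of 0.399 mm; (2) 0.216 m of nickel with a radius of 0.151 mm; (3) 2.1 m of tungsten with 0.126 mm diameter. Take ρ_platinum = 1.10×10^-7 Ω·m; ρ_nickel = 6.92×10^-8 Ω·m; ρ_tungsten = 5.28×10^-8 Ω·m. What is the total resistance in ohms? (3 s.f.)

Seg 1: A = π(d/2)² = π(1.9950e-04 m)² = 1.250e-07 m²
R_1 = (1.10×10^-7)(1.26)/(1.250e-07) = 1.108 Ω
Seg 2: A = πr² = π(1.5100e-04 m)² = 7.163e-08 m²
R_2 = (6.92×10^-8)(0.216)/(7.163e-08) = 0.2087 Ω
Seg 3: A = π(d/2)² = π(6.3000e-05 m)² = 1.247e-08 m²
R_3 = (5.28×10^-8)(2.1)/(1.247e-08) = 8.892 Ω
R_total = R_1 + R_2 + R_3 = 10.2 Ω

10.2 Ω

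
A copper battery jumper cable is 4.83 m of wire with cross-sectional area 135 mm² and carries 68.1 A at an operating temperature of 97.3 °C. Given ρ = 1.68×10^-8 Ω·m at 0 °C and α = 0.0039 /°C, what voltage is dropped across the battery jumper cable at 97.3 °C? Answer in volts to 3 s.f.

0.0565 V

A = 135 mm² = 1.350e-04 m²
R₍0₎ = ρL/A = (1.68×10^-8)(4.83)/(1.350e-04) = 6.011×10^-4 Ω
R₍97.3₎ = R₍0₎(1 + αΔT) = 6.011×10^-4 × (1 + 0.0039×97.3) = 8.292×10^-4 Ω
V = IR = 68.1 × 8.292×10^-4 = 0.0565 V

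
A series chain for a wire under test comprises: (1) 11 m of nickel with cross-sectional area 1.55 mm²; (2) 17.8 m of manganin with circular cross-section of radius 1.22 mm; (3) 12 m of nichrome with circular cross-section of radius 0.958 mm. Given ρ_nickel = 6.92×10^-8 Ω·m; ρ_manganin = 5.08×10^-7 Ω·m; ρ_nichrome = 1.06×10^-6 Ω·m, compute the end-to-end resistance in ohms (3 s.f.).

6.84 Ω

Seg 1: A = 1.55 mm² = 1.550e-06 m²
R_1 = (6.92×10^-8)(11)/(1.550e-06) = 0.4911 Ω
Seg 2: A = πr² = π(1.2200e-03 m)² = 4.676e-06 m²
R_2 = (5.08×10^-7)(17.8)/(4.676e-06) = 1.934 Ω
Seg 3: A = πr² = π(9.5800e-04 m)² = 2.883e-06 m²
R_3 = (1.06×10^-6)(12)/(2.883e-06) = 4.412 Ω
R_total = R_1 + R_2 + R_3 = 6.84 Ω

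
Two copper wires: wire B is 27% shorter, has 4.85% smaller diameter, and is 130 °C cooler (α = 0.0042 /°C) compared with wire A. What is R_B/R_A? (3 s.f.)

0.366

R ∝ ρL/d² with ρ ∝ (1+αΔT), so R_B/R_A = (1 − 27/100) × (1 − 4.85/100)⁻² × (1 − 0.0042×130)
= 0.73 × 1.105 × 0.454 = 0.366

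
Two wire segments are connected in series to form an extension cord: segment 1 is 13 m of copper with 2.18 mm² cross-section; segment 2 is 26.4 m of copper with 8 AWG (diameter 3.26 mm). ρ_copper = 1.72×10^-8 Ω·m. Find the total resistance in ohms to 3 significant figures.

0.157 Ω

Segment 1: A = 2.18 mm² = 2.180e-06 m²
R₁ = ρL/A = (1.72×10^-8)(13)/(2.180e-06) = 0.1026 Ω
Segment 2: A = π(3.26/2 mm)² = π(1.6300e-03 m)² = 8.347e-06 m²
R₂ = (1.72×10^-8)(26.4)/(8.347e-06) = 0.0544 Ω
R = R₁ + R₂ = 0.157 Ω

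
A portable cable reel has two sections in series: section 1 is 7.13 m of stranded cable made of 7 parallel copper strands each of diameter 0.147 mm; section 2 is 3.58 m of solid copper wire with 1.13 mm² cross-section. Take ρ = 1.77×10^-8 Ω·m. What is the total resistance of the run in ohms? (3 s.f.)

1.12 Ω

Section 1: A_strand = π(7.3500e-05)² = 1.697e-08 m²; R₁ = ρL/(N·A_s) = (1.77×10^-8)(7.13)/(7×1.697e-08) = 1.062 Ω
Section 2: A = 1.13 mm² = 1.130e-06 m²
R₂ = (1.77×10^-8)(3.58)/(1.130e-06) = 0.05608 Ω
R = R₁ + R₂ = 1.12 Ω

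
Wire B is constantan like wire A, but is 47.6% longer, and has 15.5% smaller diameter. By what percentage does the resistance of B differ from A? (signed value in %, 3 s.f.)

107%

R ∝ L/d², so R_B/R_A = (1 + 47.6/100) × (1 − 15.5/100)⁻²
= 1.476 × 1.401 = 2.067
(R_B − R_A)/R_A = 2.067 − 1 = 107%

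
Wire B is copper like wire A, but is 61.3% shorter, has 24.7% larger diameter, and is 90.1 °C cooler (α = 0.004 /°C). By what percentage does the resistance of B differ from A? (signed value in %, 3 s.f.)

R ∝ ρL/d² with ρ ∝ (1+αΔT), so R_B/R_A = (1 − 61.3/100) × (1 + 24.7/100)⁻² × (1 − 0.004×90.1)
= 0.387 × 0.6431 × 0.6396 = 0.1592
(R_B − R_A)/R_A = 0.1592 − 1 = -84.1%

-84.1%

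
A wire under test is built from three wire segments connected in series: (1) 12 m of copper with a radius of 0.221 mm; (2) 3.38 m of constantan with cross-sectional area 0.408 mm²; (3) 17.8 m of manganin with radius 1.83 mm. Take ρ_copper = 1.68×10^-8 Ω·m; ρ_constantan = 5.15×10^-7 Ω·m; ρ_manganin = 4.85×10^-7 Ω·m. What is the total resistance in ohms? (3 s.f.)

Seg 1: A = πr² = π(2.2100e-04 m)² = 1.534e-07 m²
R_1 = (1.68×10^-8)(12)/(1.534e-07) = 1.314 Ω
Seg 2: A = 0.408 mm² = 4.080e-07 m²
R_2 = (5.15×10^-7)(3.38)/(4.080e-07) = 4.266 Ω
Seg 3: A = πr² = π(1.8300e-03 m)² = 1.052e-05 m²
R_3 = (4.85×10^-7)(17.8)/(1.052e-05) = 0.8206 Ω
R_total = R_1 + R_2 + R_3 = 6.40 Ω

6.40 Ω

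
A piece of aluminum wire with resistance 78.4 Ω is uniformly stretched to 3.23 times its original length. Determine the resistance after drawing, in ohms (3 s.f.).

Volume constant ⇒ A' = A/k with k = 3.23. R' = ρ(kL)/(A/k) = k²R.
R' = 10.43 × 78.4 = 818 Ω

818 Ω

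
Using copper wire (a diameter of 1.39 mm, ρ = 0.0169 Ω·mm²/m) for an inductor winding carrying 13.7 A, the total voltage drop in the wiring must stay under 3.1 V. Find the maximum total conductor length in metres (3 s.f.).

20.3 m

ρ = 0.0169 Ω·mm²/m = 1.69×10^-8 Ω·m
A = π(d/2)² = π(6.9500e-04 m)² = 1.517e-06 m²
L_max = V_max·A/(1·ρI) = (3.1)(1.517e-06)/(1.69×10^-8×13.7) = 20.3 m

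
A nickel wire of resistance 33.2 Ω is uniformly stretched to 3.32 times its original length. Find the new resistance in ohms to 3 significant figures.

Volume constant ⇒ A' = A/k with k = 3.32. R' = ρ(kL)/(A/k) = k²R.
R' = 11.02 × 33.2 = 366 Ω

366 Ω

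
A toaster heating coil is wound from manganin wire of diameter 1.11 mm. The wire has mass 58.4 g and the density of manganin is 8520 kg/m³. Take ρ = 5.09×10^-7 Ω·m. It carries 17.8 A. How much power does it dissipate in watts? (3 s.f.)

1180 W

A = π(d/2)² = π(5.5500e-04 m)² = 9.6769e-07 m²
L = m/(density·A) = 0.0584/(8520×9.6769e-07) = 7.083 m
R = ρL/A = (5.09×10^-7)(7.083)/(9.6769e-07) = 3.726 Ω
P = I²R = (17.8)² × 3.726 = 1180 W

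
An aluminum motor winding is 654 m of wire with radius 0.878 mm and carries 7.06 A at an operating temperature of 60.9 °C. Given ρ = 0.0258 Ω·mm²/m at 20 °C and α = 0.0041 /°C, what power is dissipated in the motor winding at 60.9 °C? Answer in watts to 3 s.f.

406 W

ρ = 0.0258 Ω·mm²/m = 2.58×10^-8 Ω·m
A = πr² = π(8.7800e-04 m)² = 2.422e-06 m²
R₍20₎ = ρL/A = (2.58×10^-8)(654)/(2.422e-06) = 6.967 Ω
R₍60.9₎ = R₍20₎(1 + αΔT) = 6.967 × (1 + 0.0041×40.9) = 8.136 Ω
P = I²R = (7.06)² × 8.136 = 406 W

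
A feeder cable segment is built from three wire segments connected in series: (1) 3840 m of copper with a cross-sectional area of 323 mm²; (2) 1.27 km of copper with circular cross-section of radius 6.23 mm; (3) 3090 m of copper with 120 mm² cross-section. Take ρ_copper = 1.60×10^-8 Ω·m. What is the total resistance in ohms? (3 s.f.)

0.769 Ω

Seg 1: A = 323 mm² = 3.230e-04 m²
R_1 = (1.60×10^-8)(3840)/(3.230e-04) = 0.1902 Ω
Seg 2: A = πr² = π(6.2300e-03 m)² = 1.219e-04 m²
R_2 = (1.60×10^-8)(1270)/(1.219e-04) = 0.1666 Ω
Seg 3: A = 120 mm² = 1.200e-04 m²
R_3 = (1.60×10^-8)(3090)/(1.200e-04) = 0.412 Ω
R_total = R_1 + R_2 + R_3 = 0.769 Ω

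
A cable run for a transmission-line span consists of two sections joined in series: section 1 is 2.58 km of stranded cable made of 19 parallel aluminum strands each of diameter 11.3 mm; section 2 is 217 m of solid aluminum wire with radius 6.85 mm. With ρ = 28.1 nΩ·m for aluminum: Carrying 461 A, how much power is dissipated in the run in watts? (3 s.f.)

16900 W

ρ = 28.1 nΩ·m = 2.81×10^-8 Ω·m
Section 1: A_strand = π(5.6500e-03)² = 1.003e-04 m²; R₁ = ρL/(N·A_s) = (2.81×10^-8)(2580)/(19×1.003e-04) = 0.03805 Ω
Section 2: A = πr² = π(6.8500e-03 m)² = 1.474e-04 m²
R₂ = (2.81×10^-8)(217)/(1.474e-04) = 0.04137 Ω
R = R₁ + R₂ = 0.07941 Ω
P = I²R = (461)² × 0.07941 = 16900 W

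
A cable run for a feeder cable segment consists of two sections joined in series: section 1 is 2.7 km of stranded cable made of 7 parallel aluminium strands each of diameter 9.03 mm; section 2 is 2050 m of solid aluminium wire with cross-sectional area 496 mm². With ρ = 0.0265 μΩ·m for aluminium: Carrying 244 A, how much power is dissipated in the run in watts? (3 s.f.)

16000 W

ρ = 0.0265 μΩ·m = 2.65×10^-8 Ω·m
Section 1: A_strand = π(4.5150e-03)² = 6.404e-05 m²; R₁ = ρL/(N·A_s) = (2.65×10^-8)(2700)/(7×6.404e-05) = 0.1596 Ω
Section 2: A = 496 mm² = 4.960e-04 m²
R₂ = (2.65×10^-8)(2050)/(4.960e-04) = 0.1095 Ω
R = R₁ + R₂ = 0.2691 Ω
P = I²R = (244)² × 0.2691 = 16000 W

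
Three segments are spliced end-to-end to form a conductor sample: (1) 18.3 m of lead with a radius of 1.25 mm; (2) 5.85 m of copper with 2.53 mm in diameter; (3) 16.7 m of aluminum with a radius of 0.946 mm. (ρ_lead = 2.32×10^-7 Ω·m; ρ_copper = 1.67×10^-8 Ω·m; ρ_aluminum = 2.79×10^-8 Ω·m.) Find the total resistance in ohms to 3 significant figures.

Seg 1: A = πr² = π(1.2500e-03 m)² = 4.909e-06 m²
R_1 = (2.32×10^-7)(18.3)/(4.909e-06) = 0.8649 Ω
Seg 2: A = π(d/2)² = π(1.2650e-03 m)² = 5.027e-06 m²
R_2 = (1.67×10^-8)(5.85)/(5.027e-06) = 0.01943 Ω
Seg 3: A = πr² = π(9.4600e-04 m)² = 2.811e-06 m²
R_3 = (2.79×10^-8)(16.7)/(2.811e-06) = 0.1657 Ω
R_total = R_1 + R_2 + R_3 = 1.05 Ω

1.05 Ω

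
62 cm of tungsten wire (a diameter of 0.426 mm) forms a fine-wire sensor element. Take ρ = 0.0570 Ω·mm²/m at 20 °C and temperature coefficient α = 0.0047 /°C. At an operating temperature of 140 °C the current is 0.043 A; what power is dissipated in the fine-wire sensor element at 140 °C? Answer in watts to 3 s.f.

7.17×10^-4 W

ρ = 0.0570 Ω·mm²/m = 5.70×10^-8 Ω·m
A = π(d/2)² = π(2.1300e-04 m)² = 1.425e-07 m²
R₍20₎ = ρL/A = (5.70×10^-8)(0.62)/(1.425e-07) = 0.2479 Ω
R₍140₎ = R₍20₎(1 + αΔT) = 0.2479 × (1 + 0.0047×120) = 0.3878 Ω
P = I²R = (0.043)² × 0.3878 = 7.17×10^-4 W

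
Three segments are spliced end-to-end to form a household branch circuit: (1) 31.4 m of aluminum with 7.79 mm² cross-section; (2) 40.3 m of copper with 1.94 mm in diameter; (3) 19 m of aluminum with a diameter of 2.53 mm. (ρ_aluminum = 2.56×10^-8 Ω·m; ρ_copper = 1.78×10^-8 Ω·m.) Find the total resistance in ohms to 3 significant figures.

Seg 1: A = 7.79 mm² = 7.790e-06 m²
R_1 = (2.56×10^-8)(31.4)/(7.790e-06) = 0.1032 Ω
Seg 2: A = π(d/2)² = π(9.7000e-04 m)² = 2.956e-06 m²
R_2 = (1.78×10^-8)(40.3)/(2.956e-06) = 0.2427 Ω
Seg 3: A = π(d/2)² = π(1.2650e-03 m)² = 5.027e-06 m²
R_3 = (2.56×10^-8)(19)/(5.027e-06) = 0.09675 Ω
R_total = R_1 + R_2 + R_3 = 0.443 Ω

0.443 Ω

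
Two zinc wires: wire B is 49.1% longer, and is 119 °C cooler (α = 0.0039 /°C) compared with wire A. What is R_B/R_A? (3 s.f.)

0.799

R ∝ ρL/d² with ρ ∝ (1+αΔT), so R_B/R_A = (1 + 49.1/100) × (1 − 0.0039×119)
= 1.491 × 0.5359 = 0.799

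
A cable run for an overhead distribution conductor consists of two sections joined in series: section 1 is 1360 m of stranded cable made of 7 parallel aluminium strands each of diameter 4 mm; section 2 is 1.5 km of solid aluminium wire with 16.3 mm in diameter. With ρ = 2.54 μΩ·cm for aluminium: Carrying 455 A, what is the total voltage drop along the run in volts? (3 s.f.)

ρ = 2.54 μΩ·cm = 2.54×10^-8 Ω·m
Section 1: A_strand = π(2.0000e-03)² = 1.257e-05 m²; R₁ = ρL/(N·A_s) = (2.54×10^-8)(1360)/(7×1.257e-05) = 0.3927 Ω
Section 2: A = π(d/2)² = π(8.1500e-03 m)² = 2.087e-04 m²
R₂ = (2.54×10^-8)(1500)/(2.087e-04) = 0.1826 Ω
R = R₁ + R₂ = 0.5753 Ω
V = IR = 455 × 0.5753 = 262 V

262 V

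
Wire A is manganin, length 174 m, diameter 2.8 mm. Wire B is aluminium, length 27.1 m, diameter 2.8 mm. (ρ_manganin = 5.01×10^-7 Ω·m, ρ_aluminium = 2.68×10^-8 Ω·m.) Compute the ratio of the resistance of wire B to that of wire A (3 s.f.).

0.00833

R ∝ ρL/d², so R_B/R_A = (ρ_B/ρ_A) × (L_B/L_A)
= (2.68×10^-8/5.01×10^-7) × (27.1/174) = 0.00833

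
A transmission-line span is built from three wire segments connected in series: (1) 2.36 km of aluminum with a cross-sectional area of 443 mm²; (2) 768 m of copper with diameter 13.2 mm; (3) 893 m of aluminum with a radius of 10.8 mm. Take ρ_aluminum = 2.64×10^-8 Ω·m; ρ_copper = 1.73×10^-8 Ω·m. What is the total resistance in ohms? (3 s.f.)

0.302 Ω

Seg 1: A = 443 mm² = 4.430e-04 m²
R_1 = (2.64×10^-8)(2360)/(4.430e-04) = 0.1406 Ω
Seg 2: A = π(d/2)² = π(6.6000e-03 m)² = 1.368e-04 m²
R_2 = (1.73×10^-8)(768)/(1.368e-04) = 0.09709 Ω
Seg 3: A = πr² = π(1.0800e-02 m)² = 3.664e-04 m²
R_3 = (2.64×10^-8)(893)/(3.664e-04) = 0.06434 Ω
R_total = R_1 + R_2 + R_3 = 0.302 Ω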